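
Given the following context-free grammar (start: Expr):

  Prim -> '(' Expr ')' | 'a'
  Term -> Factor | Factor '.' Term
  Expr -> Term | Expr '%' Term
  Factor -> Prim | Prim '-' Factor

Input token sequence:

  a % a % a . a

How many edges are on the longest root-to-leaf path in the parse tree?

[Expr [Expr [Expr [Term [Factor [Prim a]]]] % [Term [Factor [Prim a]]]] % [Term [Factor [Prim a]] . [Term [Factor [Prim a]]]]]

6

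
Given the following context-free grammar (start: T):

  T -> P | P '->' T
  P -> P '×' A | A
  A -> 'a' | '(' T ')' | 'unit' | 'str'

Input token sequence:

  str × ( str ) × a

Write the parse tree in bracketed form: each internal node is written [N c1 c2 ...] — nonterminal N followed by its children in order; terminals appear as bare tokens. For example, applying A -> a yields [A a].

T
P
P × A
P × A × A
A × A × A
str × A × A
str × ( T ) × A
str × ( P ) × A
str × ( A ) × A
str × ( str ) × A
str × ( str ) × a

[T [P [P [P [A str]] × [A ( [T [P [A str]]] )]] × [A a]]]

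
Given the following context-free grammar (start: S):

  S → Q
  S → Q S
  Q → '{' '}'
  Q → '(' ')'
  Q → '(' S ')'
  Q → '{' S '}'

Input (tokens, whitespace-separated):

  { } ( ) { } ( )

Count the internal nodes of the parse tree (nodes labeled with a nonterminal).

[S [Q { }] [S [Q ( )] [S [Q { }] [S [Q ( )]]]]]

8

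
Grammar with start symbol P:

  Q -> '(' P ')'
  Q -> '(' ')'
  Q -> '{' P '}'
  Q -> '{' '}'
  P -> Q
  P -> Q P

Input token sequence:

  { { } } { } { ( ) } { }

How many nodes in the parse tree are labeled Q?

[P [Q { [P [Q { }]] }] [P [Q { }] [P [Q { [P [Q ( )]] }] [P [Q { }]]]]]

6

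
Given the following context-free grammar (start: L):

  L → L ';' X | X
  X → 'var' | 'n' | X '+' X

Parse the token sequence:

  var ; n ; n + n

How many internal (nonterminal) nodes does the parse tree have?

[L [L [L [X var]] ; [X n]] ; [X [X n] + [X n]]]

8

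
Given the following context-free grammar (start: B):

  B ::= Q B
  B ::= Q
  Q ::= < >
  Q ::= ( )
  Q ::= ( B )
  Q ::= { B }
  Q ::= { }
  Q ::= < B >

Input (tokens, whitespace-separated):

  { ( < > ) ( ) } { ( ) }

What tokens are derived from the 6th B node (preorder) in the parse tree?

( )

[B [Q { [B [Q ( [B [Q < >]] )] [B [Q ( )]]] }] [B [Q { [B [Q ( )]] }]]]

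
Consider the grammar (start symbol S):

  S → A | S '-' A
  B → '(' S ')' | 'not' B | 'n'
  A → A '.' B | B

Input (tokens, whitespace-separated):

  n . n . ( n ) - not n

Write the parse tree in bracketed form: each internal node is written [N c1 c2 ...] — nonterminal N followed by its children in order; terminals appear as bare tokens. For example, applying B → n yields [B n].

[S [S [A [A [A [B n]] . [B n]] . [B ( [S [A [B n]]] )]]] - [A [B not [B n]]]]

S
S - A
A - A
A . B - A
A . B . B - A
B . B . B - A
n . B . B - A
n . n . B - A
n . n . ( S ) - A
n . n . ( A ) - A
n . n . ( B ) - A
n . n . ( n ) - A
n . n . ( n ) - B
n . n . ( n ) - not B
n . n . ( n ) - not n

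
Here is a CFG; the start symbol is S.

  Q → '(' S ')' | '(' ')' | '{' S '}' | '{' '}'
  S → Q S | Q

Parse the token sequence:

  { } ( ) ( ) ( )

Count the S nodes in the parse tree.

[S [Q { }] [S [Q ( )] [S [Q ( )] [S [Q ( )]]]]]

4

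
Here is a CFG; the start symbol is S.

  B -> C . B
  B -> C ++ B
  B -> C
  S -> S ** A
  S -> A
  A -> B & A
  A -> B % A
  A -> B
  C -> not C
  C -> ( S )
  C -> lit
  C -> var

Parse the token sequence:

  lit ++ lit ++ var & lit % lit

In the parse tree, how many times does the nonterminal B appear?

5

[S [A [B [C lit] ++ [B [C lit] ++ [B [C var]]]] & [A [B [C lit]] % [A [B [C lit]]]]]]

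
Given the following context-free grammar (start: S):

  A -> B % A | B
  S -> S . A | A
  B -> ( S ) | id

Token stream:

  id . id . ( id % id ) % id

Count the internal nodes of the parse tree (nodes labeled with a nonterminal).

[S [S [S [A [B id]]] . [A [B id]]] . [A [B ( [S [A [B id] % [A [B id]]]] )] % [A [B id]]]]

16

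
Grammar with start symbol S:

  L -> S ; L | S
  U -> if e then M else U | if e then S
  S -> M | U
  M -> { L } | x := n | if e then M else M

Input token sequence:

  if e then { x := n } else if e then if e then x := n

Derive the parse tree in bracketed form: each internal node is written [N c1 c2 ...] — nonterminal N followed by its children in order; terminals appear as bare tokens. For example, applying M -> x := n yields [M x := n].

[S [U if e then [M { [L [S [M x := n]]] }] else [U if e then [S [U if e then [S [M x := n]]]]]]]

S
U
if e then M else U
if e then { L } else U
if e then { S } else U
if e then { M } else U
if e then { x := n } else U
if e then { x := n } else if e then S
if e then { x := n } else if e then U
if e then { x := n } else if e then if e then S
if e then { x := n } else if e then if e then M
if e then { x := n } else if e then if e then x := n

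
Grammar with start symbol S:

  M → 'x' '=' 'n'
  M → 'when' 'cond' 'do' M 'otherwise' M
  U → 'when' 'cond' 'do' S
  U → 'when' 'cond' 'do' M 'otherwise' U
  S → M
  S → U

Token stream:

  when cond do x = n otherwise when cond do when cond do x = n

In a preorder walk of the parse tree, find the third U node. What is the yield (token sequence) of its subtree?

[S [U when cond do [M x = n] otherwise [U when cond do [S [U when cond do [S [M x = n]]]]]]]

when cond do x = n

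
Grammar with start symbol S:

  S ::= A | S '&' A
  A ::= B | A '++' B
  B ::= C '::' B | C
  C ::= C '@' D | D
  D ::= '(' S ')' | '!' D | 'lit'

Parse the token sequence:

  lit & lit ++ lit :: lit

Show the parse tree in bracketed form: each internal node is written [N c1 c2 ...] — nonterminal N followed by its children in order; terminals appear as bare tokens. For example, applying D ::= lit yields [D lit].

[S [S [A [B [C [D lit]]]]] & [A [A [B [C [D lit]]]] ++ [B [C [D lit]] :: [B [C [D lit]]]]]]

S
S & A
A & A
B & A
C & A
D & A
lit & A
lit & A ++ B
lit & B ++ B
lit & C ++ B
lit & D ++ B
lit & lit ++ B
lit & lit ++ C :: B
lit & lit ++ D :: B
lit & lit ++ lit :: B
lit & lit ++ lit :: C
lit & lit ++ lit :: D
lit & lit ++ lit :: lit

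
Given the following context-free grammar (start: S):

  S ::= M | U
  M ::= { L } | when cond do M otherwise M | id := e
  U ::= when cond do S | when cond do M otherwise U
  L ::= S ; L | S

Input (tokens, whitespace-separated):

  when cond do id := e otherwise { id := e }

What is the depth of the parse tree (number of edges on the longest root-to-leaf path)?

[S [M when cond do [M id := e] otherwise [M { [L [S [M id := e]]] }]]]

6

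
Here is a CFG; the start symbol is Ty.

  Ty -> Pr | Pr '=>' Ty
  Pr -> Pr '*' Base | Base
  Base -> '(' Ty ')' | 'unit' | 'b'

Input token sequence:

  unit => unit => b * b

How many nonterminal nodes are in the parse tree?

[Ty [Pr [Base unit]] => [Ty [Pr [Base unit]] => [Ty [Pr [Pr [Base b]] * [Base b]]]]]

11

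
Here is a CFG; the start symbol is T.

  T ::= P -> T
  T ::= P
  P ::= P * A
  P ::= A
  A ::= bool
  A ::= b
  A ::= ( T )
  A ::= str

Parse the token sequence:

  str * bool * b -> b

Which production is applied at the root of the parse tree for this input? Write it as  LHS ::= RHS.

[T [P [P [P [A str]] * [A bool]] * [A b]] -> [T [P [A b]]]]

T ::= P -> T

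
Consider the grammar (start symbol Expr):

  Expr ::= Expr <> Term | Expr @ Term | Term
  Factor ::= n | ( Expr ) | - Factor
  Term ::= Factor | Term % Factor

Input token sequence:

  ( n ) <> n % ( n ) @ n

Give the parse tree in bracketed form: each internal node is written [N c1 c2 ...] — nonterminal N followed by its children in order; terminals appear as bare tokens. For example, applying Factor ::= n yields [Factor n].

Expr
Expr @ Term
Expr <> Term @ Term
Term <> Term @ Term
Factor <> Term @ Term
( Expr ) <> Term @ Term
( Term ) <> Term @ Term
( Factor ) <> Term @ Term
( n ) <> Term @ Term
( n ) <> Term % Factor @ Term
( n ) <> Factor % Factor @ Term
( n ) <> n % Factor @ Term
( n ) <> n % ( Expr ) @ Term
( n ) <> n % ( Term ) @ Term
( n ) <> n % ( Factor ) @ Term
( n ) <> n % ( n ) @ Term
( n ) <> n % ( n ) @ Factor
( n ) <> n % ( n ) @ n

[Expr [Expr [Expr [Term [Factor ( [Expr [Term [Factor n]]] )]]] <> [Term [Term [Factor n]] % [Factor ( [Expr [Term [Factor n]]] )]]] @ [Term [Factor n]]]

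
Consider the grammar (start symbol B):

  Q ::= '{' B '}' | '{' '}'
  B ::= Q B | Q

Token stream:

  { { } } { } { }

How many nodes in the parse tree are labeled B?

4

[B [Q { [B [Q { }]] }] [B [Q { }] [B [Q { }]]]]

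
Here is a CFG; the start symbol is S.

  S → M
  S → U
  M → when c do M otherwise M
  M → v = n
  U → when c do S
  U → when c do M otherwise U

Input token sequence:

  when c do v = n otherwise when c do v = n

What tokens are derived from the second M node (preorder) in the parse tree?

[S [U when c do [M v = n] otherwise [U when c do [S [M v = n]]]]]

v = n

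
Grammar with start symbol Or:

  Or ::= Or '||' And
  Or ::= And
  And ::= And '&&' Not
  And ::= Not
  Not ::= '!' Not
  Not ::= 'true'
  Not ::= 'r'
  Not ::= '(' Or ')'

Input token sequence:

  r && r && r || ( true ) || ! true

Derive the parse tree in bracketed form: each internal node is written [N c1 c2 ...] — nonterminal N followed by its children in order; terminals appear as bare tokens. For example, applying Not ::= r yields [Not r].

[Or [Or [Or [And [And [And [Not r]] && [Not r]] && [Not r]]] || [And [Not ( [Or [And [Not true]]] )]]] || [And [Not ! [Not true]]]]

Or
Or || And
Or || And || And
And || And || And
And && Not || And || And
And && Not && Not || And || And
Not && Not && Not || And || And
r && Not && Not || And || And
r && r && Not || And || And
r && r && r || And || And
r && r && r || Not || And
r && r && r || ( Or ) || And
r && r && r || ( And ) || And
r && r && r || ( Not ) || And
r && r && r || ( true ) || And
r && r && r || ( true ) || Not
r && r && r || ( true ) || ! Not
r && r && r || ( true ) || ! true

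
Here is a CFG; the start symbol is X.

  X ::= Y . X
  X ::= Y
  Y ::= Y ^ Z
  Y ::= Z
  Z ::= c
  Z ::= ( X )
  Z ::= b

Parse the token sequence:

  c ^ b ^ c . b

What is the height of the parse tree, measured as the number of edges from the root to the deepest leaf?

5

[X [Y [Y [Y [Z c]] ^ [Z b]] ^ [Z c]] . [X [Y [Z b]]]]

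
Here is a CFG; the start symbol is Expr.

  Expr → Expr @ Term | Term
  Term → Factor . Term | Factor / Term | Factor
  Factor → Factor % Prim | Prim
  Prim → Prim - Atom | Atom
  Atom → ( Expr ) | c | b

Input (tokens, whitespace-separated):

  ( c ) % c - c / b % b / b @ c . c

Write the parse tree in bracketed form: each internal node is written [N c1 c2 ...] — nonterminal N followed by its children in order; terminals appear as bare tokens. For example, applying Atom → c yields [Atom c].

[Expr [Expr [Term [Factor [Factor [Prim [Atom ( [Expr [Term [Factor [Prim [Atom c]]]]] )]]] % [Prim [Prim [Atom c]] - [Atom c]]] / [Term [Factor [Factor [Prim [Atom b]]] % [Prim [Atom b]]] / [Term [Factor [Prim [Atom b]]]]]]] @ [Term [Factor [Prim [Atom c]]] . [Term [Factor [Prim [Atom c]]]]]]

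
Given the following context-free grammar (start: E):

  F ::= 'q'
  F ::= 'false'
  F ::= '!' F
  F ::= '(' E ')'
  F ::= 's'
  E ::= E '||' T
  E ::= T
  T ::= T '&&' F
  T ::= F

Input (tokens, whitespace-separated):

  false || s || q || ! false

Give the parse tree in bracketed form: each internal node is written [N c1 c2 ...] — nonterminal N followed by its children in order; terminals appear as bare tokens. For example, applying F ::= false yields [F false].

E
E || T
E || T || T
E || T || T || T
T || T || T || T
F || T || T || T
false || T || T || T
false || F || T || T
false || s || T || T
false || s || F || T
false || s || q || T
false || s || q || F
false || s || q || ! F
false || s || q || ! false

[E [E [E [E [T [F false]]] || [T [F s]]] || [T [F q]]] || [T [F ! [F false]]]]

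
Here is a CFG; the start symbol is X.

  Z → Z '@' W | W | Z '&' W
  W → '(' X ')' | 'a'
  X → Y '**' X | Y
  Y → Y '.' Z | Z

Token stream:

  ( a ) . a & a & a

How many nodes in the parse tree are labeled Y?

3

[X [Y [Y [Z [W ( [X [Y [Z [W a]]]] )]]] . [Z [Z [Z [W a]] & [W a]] & [W a]]]]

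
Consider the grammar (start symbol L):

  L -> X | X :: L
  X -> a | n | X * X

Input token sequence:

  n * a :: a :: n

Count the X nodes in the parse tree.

5

[L [X [X n] * [X a]] :: [L [X a] :: [L [X n]]]]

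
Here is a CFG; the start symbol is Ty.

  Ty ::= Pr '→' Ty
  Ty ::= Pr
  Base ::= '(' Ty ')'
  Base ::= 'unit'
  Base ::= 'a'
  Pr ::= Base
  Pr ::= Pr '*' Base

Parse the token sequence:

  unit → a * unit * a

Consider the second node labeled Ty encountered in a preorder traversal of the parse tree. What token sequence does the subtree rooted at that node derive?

a * unit * a

[Ty [Pr [Base unit]] → [Ty [Pr [Pr [Pr [Base a]] * [Base unit]] * [Base a]]]]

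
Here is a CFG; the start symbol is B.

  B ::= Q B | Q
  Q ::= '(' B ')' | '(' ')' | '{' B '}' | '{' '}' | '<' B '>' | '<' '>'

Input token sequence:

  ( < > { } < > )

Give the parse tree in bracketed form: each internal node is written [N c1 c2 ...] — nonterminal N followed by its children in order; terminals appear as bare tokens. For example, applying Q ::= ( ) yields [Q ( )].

[B [Q ( [B [Q < >] [B [Q { }] [B [Q < >]]]] )]]

B
Q
( B )
( Q B )
( < > B )
( < > Q B )
( < > { } B )
( < > { } Q )
( < > { } < > )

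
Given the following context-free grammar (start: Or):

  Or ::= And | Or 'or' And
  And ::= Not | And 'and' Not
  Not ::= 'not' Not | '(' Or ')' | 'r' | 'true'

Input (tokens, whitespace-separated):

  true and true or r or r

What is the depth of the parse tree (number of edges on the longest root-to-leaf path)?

[Or [Or [Or [And [And [Not true]] and [Not true]]] or [And [Not r]]] or [And [Not r]]]

6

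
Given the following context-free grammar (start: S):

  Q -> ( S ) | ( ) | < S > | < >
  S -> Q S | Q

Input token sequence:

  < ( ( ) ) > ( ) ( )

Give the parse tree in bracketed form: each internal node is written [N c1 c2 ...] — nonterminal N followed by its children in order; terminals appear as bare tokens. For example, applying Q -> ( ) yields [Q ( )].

[S [Q < [S [Q ( [S [Q ( )]] )]] >] [S [Q ( )] [S [Q ( )]]]]

S
Q S
< S > S
< Q > S
< ( S ) > S
< ( Q ) > S
< ( ( ) ) > S
< ( ( ) ) > Q S
< ( ( ) ) > ( ) S
< ( ( ) ) > ( ) Q
< ( ( ) ) > ( ) ( )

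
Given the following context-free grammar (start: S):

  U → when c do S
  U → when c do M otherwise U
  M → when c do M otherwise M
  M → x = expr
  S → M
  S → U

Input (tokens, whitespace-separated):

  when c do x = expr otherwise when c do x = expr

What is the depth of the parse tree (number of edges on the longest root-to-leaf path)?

[S [U when c do [M x = expr] otherwise [U when c do [S [M x = expr]]]]]

5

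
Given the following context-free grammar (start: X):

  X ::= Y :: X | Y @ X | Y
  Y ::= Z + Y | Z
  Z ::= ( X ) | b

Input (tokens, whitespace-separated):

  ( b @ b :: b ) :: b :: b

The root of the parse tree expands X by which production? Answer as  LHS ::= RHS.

[X [Y [Z ( [X [Y [Z b]] @ [X [Y [Z b]] :: [X [Y [Z b]]]]] )]] :: [X [Y [Z b]] :: [X [Y [Z b]]]]]

X ::= Y :: X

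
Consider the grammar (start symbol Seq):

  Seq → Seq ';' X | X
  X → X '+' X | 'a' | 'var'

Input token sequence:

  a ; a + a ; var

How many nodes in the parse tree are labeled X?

5

[Seq [Seq [Seq [X a]] ; [X [X a] + [X a]]] ; [X var]]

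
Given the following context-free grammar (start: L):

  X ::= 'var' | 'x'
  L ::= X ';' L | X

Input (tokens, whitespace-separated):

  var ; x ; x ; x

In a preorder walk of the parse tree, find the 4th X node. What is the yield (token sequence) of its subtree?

[L [X var] ; [L [X x] ; [L [X x] ; [L [X x]]]]]

x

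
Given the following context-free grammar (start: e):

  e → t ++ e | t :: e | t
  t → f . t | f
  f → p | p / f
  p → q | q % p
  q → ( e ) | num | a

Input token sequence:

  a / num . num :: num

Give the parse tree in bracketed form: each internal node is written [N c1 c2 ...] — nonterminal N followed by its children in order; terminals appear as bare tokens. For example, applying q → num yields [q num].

e
t :: e
f . t :: e
p / f . t :: e
q / f . t :: e
a / f . t :: e
a / p . t :: e
a / q . t :: e
a / num . t :: e
a / num . f :: e
a / num . p :: e
a / num . q :: e
a / num . num :: e
a / num . num :: t
a / num . num :: f
a / num . num :: p
a / num . num :: q
a / num . num :: num

[e [t [f [p [q a]] / [f [p [q num]]]] . [t [f [p [q num]]]]] :: [e [t [f [p [q num]]]]]]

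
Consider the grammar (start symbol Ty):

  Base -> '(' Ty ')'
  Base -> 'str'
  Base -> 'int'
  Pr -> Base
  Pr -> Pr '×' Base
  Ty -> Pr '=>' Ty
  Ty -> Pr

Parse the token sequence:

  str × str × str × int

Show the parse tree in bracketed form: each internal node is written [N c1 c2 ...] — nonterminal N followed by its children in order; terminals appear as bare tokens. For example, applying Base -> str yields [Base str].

[Ty [Pr [Pr [Pr [Pr [Base str]] × [Base str]] × [Base str]] × [Base int]]]

Ty
Pr
Pr × Base
Pr × Base × Base
Pr × Base × Base × Base
Base × Base × Base × Base
str × Base × Base × Base
str × str × Base × Base
str × str × str × Base
str × str × str × int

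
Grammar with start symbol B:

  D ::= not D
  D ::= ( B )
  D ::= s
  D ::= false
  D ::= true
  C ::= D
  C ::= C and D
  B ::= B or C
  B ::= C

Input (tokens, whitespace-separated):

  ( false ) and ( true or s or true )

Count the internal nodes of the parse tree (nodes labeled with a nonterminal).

[B [C [C [D ( [B [C [D false]]] )]] and [D ( [B [B [B [C [D true]]] or [C [D s]]] or [C [D true]]] )]]]

17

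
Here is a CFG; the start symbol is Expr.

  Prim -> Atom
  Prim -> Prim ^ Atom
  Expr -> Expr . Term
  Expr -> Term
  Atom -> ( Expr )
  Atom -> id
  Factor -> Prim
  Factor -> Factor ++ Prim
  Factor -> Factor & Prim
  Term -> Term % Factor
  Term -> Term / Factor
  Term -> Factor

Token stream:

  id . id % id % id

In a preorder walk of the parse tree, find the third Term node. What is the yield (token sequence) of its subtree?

[Expr [Expr [Term [Factor [Prim [Atom id]]]]] . [Term [Term [Term [Factor [Prim [Atom id]]]] % [Factor [Prim [Atom id]]]] % [Factor [Prim [Atom id]]]]]

id % id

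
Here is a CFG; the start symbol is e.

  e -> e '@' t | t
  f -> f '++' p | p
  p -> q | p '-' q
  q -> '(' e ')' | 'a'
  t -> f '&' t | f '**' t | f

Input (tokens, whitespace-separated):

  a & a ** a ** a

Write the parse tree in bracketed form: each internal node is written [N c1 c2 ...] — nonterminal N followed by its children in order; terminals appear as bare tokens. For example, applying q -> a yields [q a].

[e [t [f [p [q a]]] & [t [f [p [q a]]] ** [t [f [p [q a]]] ** [t [f [p [q a]]]]]]]]

e
t
f & t
p & t
q & t
a & t
a & f ** t
a & p ** t
a & q ** t
a & a ** t
a & a ** f ** t
a & a ** p ** t
a & a ** q ** t
a & a ** a ** t
a & a ** a ** f
a & a ** a ** p
a & a ** a ** q
a & a ** a ** a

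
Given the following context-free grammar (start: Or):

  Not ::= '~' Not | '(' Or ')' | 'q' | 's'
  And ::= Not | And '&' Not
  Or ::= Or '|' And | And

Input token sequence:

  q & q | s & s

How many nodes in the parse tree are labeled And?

4

[Or [Or [And [And [Not q]] & [Not q]]] | [And [And [Not s]] & [Not s]]]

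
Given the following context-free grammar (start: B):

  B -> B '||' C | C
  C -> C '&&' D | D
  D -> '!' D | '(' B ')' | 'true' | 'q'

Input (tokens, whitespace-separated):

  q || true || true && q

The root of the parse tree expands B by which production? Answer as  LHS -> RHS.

B -> B '||' C

[B [B [B [C [D q]]] || [C [D true]]] || [C [C [D true]] && [D q]]]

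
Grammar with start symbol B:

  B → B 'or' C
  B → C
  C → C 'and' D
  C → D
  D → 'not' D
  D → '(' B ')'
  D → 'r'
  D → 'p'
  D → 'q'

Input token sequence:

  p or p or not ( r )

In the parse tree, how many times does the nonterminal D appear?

5

[B [B [B [C [D p]]] or [C [D p]]] or [C [D not [D ( [B [C [D r]]] )]]]]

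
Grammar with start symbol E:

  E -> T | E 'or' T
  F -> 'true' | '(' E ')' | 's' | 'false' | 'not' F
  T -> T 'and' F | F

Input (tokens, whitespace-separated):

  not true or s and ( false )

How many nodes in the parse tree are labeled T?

[E [E [T [F not [F true]]]] or [T [T [F s]] and [F ( [E [T [F false]]] )]]]

4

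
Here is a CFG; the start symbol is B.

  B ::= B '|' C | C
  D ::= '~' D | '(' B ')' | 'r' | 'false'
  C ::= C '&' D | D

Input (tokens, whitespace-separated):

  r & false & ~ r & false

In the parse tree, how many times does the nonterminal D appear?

5

[B [C [C [C [C [D r]] & [D false]] & [D ~ [D r]]] & [D false]]]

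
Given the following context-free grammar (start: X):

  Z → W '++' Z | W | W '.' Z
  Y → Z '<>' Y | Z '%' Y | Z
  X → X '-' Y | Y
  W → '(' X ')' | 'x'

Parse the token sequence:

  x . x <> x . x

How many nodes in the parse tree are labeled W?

[X [Y [Z [W x] . [Z [W x]]] <> [Y [Z [W x] . [Z [W x]]]]]]

4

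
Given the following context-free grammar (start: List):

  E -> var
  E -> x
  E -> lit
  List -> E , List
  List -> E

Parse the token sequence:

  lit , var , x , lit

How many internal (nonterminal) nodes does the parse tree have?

8

[List [E lit] , [List [E var] , [List [E x] , [List [E lit]]]]]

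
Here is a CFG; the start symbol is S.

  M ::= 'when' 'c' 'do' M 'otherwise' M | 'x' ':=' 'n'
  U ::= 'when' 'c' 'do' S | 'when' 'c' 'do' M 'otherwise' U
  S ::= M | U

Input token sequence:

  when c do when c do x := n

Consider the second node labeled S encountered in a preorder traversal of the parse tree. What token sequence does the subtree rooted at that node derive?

[S [U when c do [S [U when c do [S [M x := n]]]]]]

when c do x := n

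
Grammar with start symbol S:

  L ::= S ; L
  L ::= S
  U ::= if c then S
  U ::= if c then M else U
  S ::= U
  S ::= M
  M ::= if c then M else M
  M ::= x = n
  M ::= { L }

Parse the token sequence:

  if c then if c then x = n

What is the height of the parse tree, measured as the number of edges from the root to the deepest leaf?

[S [U if c then [S [U if c then [S [M x = n]]]]]]

6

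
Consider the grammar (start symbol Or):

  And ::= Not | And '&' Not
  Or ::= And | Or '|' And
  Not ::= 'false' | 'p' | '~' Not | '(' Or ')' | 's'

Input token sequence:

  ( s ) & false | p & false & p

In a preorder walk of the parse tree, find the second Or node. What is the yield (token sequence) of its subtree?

( s ) & false

[Or [Or [And [And [Not ( [Or [And [Not s]]] )]] & [Not false]]] | [And [And [And [Not p]] & [Not false]] & [Not p]]]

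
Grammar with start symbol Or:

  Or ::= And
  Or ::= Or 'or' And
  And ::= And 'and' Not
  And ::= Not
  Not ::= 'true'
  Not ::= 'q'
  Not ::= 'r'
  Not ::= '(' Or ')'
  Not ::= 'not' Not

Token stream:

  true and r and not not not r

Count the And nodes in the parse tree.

[Or [And [And [And [Not true]] and [Not r]] and [Not not [Not not [Not not [Not r]]]]]]

3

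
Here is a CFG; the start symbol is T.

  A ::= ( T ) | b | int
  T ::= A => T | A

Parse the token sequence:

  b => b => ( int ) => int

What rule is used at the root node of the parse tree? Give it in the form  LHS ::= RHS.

T ::= A => T

[T [A b] => [T [A b] => [T [A ( [T [A int]] )] => [T [A int]]]]]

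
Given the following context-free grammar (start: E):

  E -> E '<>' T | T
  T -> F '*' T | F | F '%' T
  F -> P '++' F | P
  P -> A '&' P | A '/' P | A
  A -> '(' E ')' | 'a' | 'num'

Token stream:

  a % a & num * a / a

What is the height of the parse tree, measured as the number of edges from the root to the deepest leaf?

[E [T [F [P [A a]]] % [T [F [P [A a] & [P [A num]]]] * [T [F [P [A a] / [P [A a]]]]]]]]

8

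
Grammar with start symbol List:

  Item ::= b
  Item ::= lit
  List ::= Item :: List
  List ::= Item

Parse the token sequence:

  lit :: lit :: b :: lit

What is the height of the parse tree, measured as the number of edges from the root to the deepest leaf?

[List [Item lit] :: [List [Item lit] :: [List [Item b] :: [List [Item lit]]]]]

5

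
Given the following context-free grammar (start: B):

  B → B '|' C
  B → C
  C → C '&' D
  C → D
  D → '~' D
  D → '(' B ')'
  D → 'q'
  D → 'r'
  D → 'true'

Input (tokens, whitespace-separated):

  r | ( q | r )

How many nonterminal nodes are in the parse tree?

[B [B [C [D r]]] | [C [D ( [B [B [C [D q]]] | [C [D r]]] )]]]

12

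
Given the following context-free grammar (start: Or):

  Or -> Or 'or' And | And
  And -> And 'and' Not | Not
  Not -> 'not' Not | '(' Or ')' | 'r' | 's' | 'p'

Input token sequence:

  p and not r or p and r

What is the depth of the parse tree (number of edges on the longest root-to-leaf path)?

[Or [Or [And [And [Not p]] and [Not not [Not r]]]] or [And [And [Not p]] and [Not r]]]

5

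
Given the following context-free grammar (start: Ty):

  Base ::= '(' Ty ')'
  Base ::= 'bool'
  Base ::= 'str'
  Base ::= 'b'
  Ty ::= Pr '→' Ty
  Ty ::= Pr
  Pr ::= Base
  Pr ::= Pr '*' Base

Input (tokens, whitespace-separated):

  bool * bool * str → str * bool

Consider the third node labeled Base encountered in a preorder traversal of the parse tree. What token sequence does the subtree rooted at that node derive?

[Ty [Pr [Pr [Pr [Base bool]] * [Base bool]] * [Base str]] → [Ty [Pr [Pr [Base str]] * [Base bool]]]]

str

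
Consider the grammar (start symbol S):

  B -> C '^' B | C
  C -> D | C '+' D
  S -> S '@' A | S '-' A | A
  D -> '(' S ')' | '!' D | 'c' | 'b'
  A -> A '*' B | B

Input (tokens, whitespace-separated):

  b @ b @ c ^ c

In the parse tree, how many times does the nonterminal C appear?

4

[S [S [S [A [B [C [D b]]]]] @ [A [B [C [D b]]]]] @ [A [B [C [D c]] ^ [B [C [D c]]]]]]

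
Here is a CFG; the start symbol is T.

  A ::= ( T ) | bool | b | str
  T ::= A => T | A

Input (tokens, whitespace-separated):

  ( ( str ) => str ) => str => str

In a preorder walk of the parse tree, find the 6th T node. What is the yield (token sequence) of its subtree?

str

[T [A ( [T [A ( [T [A str]] )] => [T [A str]]] )] => [T [A str] => [T [A str]]]]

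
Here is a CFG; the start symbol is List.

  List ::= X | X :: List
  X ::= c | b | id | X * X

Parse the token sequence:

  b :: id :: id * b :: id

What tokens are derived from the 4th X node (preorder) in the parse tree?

[List [X b] :: [List [X id] :: [List [X [X id] * [X b]] :: [List [X id]]]]]

id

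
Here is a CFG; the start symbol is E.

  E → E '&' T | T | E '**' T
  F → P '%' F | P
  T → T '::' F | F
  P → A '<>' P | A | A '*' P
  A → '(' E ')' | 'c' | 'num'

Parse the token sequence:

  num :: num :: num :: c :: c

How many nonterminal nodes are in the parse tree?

[E [T [T [T [T [T [F [P [A num]]]] :: [F [P [A num]]]] :: [F [P [A num]]]] :: [F [P [A c]]]] :: [F [P [A c]]]]]

21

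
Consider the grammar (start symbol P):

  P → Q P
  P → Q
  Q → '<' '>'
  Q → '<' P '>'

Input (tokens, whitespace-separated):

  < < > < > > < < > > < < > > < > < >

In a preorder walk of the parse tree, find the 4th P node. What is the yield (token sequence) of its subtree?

< < > > < < > > < > < >

[P [Q < [P [Q < >] [P [Q < >]]] >] [P [Q < [P [Q < >]] >] [P [Q < [P [Q < >]] >] [P [Q < >] [P [Q < >]]]]]]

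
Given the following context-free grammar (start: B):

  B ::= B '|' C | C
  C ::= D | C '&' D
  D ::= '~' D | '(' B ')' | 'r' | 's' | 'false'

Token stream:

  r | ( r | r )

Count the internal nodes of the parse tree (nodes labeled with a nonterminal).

12

[B [B [C [D r]]] | [C [D ( [B [B [C [D r]]] | [C [D r]]] )]]]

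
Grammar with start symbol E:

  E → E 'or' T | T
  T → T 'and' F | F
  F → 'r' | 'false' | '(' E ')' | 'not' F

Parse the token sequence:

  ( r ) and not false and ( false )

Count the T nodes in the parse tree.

[E [T [T [T [F ( [E [T [F r]]] )]] and [F not [F false]]] and [F ( [E [T [F false]]] )]]]

5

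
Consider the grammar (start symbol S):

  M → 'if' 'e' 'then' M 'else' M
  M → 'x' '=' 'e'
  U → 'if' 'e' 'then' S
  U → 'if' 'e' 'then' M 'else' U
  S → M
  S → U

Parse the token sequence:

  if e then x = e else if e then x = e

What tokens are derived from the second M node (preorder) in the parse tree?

x = e

[S [U if e then [M x = e] else [U if e then [S [M x = e]]]]]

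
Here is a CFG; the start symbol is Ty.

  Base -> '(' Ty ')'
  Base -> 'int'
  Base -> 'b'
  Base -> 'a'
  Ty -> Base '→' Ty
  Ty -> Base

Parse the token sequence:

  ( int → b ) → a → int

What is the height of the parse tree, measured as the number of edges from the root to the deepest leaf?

[Ty [Base ( [Ty [Base int] → [Ty [Base b]]] )] → [Ty [Base a] → [Ty [Base int]]]]

5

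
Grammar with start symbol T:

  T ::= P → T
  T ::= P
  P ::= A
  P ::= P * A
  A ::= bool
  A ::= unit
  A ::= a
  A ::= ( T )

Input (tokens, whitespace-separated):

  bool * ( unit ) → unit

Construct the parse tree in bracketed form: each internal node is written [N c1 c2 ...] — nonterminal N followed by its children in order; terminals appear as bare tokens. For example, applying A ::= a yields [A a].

T
P → T
P * A → T
A * A → T
bool * A → T
bool * ( T ) → T
bool * ( P ) → T
bool * ( A ) → T
bool * ( unit ) → T
bool * ( unit ) → P
bool * ( unit ) → A
bool * ( unit ) → unit

[T [P [P [A bool]] * [A ( [T [P [A unit]]] )]] → [T [P [A unit]]]]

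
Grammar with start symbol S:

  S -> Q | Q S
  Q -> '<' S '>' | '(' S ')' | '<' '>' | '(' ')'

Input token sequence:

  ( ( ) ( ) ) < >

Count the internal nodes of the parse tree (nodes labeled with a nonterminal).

[S [Q ( [S [Q ( )] [S [Q ( )]]] )] [S [Q < >]]]

8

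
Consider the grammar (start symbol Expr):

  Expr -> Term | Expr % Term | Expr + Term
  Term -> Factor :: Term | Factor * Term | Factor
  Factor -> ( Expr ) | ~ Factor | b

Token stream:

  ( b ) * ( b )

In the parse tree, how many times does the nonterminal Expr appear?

3

[Expr [Term [Factor ( [Expr [Term [Factor b]]] )] * [Term [Factor ( [Expr [Term [Factor b]]] )]]]]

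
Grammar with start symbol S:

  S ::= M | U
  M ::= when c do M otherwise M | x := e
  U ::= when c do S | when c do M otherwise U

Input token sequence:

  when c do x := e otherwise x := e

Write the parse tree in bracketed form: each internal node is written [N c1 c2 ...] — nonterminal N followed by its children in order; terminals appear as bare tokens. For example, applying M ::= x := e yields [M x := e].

[S [M when c do [M x := e] otherwise [M x := e]]]

S
M
when c do M otherwise M
when c do x := e otherwise M
when c do x := e otherwise x := e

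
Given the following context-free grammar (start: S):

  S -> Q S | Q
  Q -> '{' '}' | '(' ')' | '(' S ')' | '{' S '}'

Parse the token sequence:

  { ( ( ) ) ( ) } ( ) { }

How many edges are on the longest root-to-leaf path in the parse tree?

6

[S [Q { [S [Q ( [S [Q ( )]] )] [S [Q ( )]]] }] [S [Q ( )] [S [Q { }]]]]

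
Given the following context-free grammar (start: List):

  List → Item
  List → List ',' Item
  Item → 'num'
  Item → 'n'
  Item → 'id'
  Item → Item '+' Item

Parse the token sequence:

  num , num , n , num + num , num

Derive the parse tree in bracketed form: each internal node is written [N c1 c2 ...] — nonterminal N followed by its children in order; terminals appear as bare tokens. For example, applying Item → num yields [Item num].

List
List , Item
List , Item , Item
List , Item , Item , Item
List , Item , Item , Item , Item
Item , Item , Item , Item , Item
num , Item , Item , Item , Item
num , num , Item , Item , Item
num , num , n , Item , Item
num , num , n , Item + Item , Item
num , num , n , num + Item , Item
num , num , n , num + num , Item
num , num , n , num + num , num

[List [List [List [List [List [Item num]] , [Item num]] , [Item n]] , [Item [Item num] + [Item num]]] , [Item num]]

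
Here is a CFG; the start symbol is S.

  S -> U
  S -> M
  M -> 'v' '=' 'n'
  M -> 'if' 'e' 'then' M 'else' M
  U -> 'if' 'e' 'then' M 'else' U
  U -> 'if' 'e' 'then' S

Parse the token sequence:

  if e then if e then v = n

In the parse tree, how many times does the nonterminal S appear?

3

[S [U if e then [S [U if e then [S [M v = n]]]]]]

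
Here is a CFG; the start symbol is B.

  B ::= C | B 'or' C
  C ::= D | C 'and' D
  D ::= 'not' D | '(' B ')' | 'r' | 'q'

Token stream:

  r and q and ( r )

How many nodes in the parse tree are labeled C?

[B [C [C [C [D r]] and [D q]] and [D ( [B [C [D r]]] )]]]

4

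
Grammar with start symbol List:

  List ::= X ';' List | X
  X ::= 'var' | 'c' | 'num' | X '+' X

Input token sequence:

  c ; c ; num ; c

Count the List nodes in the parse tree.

4

[List [X c] ; [List [X c] ; [List [X num] ; [List [X c]]]]]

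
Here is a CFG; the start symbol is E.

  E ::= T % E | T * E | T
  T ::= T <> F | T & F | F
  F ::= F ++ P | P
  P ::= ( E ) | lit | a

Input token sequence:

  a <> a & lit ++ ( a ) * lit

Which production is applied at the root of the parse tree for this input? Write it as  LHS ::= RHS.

E ::= T * E

[E [T [T [T [F [P a]]] <> [F [P a]]] & [F [F [P lit]] ++ [P ( [E [T [F [P a]]]] )]]] * [E [T [F [P lit]]]]]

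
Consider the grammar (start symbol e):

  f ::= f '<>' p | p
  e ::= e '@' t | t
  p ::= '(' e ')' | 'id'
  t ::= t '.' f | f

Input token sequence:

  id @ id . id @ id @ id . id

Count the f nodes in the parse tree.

[e [e [e [e [t [f [p id]]]] @ [t [t [f [p id]]] . [f [p id]]]] @ [t [f [p id]]]] @ [t [t [f [p id]]] . [f [p id]]]]

6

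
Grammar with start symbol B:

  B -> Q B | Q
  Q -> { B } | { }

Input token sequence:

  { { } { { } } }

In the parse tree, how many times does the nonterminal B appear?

[B [Q { [B [Q { }] [B [Q { [B [Q { }]] }]]] }]]

4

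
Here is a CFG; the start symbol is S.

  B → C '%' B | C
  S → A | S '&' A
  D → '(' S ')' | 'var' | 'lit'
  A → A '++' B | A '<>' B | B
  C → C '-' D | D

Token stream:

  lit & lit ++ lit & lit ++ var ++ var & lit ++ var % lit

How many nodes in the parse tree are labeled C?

9

[S [S [S [S [A [B [C [D lit]]]]] & [A [A [B [C [D lit]]]] ++ [B [C [D lit]]]]] & [A [A [A [B [C [D lit]]]] ++ [B [C [D var]]]] ++ [B [C [D var]]]]] & [A [A [B [C [D lit]]]] ++ [B [C [D var]] % [B [C [D lit]]]]]]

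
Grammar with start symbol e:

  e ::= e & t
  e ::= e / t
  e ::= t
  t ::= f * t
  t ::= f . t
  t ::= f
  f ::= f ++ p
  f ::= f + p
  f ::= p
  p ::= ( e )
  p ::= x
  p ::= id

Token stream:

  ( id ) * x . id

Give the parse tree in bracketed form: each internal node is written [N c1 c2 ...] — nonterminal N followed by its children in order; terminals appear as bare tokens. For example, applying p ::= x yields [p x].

[e [t [f [p ( [e [t [f [p id]]]] )]] * [t [f [p x]] . [t [f [p id]]]]]]

e
t
f * t
p * t
( e ) * t
( t ) * t
( f ) * t
( p ) * t
( id ) * t
( id ) * f . t
( id ) * p . t
( id ) * x . t
( id ) * x . f
( id ) * x . p
( id ) * x . id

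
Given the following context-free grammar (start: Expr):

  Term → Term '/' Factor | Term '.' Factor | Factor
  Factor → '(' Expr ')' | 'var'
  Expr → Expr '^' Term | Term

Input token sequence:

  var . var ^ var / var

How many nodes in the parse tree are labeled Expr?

[Expr [Expr [Term [Term [Factor var]] . [Factor var]]] ^ [Term [Term [Factor var]] / [Factor var]]]

2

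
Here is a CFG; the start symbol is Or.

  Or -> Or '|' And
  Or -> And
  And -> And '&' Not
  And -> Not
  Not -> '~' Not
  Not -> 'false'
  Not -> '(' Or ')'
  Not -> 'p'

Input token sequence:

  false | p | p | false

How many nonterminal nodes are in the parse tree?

12

[Or [Or [Or [Or [And [Not false]]] | [And [Not p]]] | [And [Not p]]] | [And [Not false]]]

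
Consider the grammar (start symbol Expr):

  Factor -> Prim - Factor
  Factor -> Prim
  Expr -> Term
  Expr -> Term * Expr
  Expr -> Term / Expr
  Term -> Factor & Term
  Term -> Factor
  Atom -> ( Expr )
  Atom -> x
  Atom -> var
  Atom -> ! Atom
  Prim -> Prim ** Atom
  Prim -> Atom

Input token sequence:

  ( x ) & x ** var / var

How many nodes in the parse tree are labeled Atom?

5

[Expr [Term [Factor [Prim [Atom ( [Expr [Term [Factor [Prim [Atom x]]]]] )]]] & [Term [Factor [Prim [Prim [Atom x]] ** [Atom var]]]]] / [Expr [Term [Factor [Prim [Atom var]]]]]]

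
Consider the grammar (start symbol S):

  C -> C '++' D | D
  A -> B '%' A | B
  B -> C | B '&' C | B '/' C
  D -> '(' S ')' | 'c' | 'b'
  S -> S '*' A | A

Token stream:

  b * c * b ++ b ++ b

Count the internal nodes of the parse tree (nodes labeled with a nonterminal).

[S [S [S [A [B [C [D b]]]]] * [A [B [C [D c]]]]] * [A [B [C [C [C [D b]] ++ [D b]] ++ [D b]]]]]

19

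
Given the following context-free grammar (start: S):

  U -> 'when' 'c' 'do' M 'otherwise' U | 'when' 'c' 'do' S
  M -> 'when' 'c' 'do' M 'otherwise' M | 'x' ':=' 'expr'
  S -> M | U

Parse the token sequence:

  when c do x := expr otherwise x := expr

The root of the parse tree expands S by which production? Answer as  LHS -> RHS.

[S [M when c do [M x := expr] otherwise [M x := expr]]]

S -> M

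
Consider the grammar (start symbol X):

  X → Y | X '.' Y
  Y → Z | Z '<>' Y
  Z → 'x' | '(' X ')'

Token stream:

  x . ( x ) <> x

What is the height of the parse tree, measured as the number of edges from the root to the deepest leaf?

[X [X [Y [Z x]]] . [Y [Z ( [X [Y [Z x]]] )] <> [Y [Z x]]]]

6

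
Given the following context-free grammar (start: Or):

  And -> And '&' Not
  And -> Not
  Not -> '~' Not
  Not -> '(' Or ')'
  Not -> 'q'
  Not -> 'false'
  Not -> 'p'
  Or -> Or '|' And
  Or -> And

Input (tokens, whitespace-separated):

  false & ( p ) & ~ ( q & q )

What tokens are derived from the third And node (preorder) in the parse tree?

false

[Or [And [And [And [Not false]] & [Not ( [Or [And [Not p]]] )]] & [Not ~ [Not ( [Or [And [And [Not q]] & [Not q]]] )]]]]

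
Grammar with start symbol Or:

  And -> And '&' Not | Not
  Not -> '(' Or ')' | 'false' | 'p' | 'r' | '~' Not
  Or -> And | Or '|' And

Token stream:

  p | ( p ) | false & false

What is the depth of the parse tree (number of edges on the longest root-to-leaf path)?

[Or [Or [Or [And [Not p]]] | [And [Not ( [Or [And [Not p]]] )]]] | [And [And [Not false]] & [Not false]]]

7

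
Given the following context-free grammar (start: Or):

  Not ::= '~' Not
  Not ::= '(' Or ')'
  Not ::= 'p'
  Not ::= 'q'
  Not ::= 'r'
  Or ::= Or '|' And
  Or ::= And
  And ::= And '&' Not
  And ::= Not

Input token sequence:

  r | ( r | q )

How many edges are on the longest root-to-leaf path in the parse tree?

7

[Or [Or [And [Not r]]] | [And [Not ( [Or [Or [And [Not r]]] | [And [Not q]]] )]]]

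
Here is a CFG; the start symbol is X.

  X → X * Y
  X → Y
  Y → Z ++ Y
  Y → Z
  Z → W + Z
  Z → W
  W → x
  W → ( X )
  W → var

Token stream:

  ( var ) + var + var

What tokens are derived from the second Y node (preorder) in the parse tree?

[X [Y [Z [W ( [X [Y [Z [W var]]]] )] + [Z [W var] + [Z [W var]]]]]]

var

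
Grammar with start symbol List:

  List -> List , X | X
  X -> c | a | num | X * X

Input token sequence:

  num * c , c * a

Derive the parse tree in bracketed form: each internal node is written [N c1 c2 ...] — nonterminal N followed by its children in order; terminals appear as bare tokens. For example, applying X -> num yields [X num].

[List [List [X [X num] * [X c]]] , [X [X c] * [X a]]]

List
List , X
X , X
X * X , X
num * X , X
num * c , X
num * c , X * X
num * c , c * X
num * c , c * a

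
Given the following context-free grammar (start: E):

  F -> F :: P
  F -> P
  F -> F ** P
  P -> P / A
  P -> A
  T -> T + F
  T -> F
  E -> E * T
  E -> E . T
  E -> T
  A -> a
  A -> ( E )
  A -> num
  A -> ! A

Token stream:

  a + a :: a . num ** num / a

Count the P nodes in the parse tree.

6

[E [E [T [T [F [P [A a]]]] + [F [F [P [A a]]] :: [P [A a]]]]] . [T [F [F [P [A num]]] ** [P [P [A num]] / [A a]]]]]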